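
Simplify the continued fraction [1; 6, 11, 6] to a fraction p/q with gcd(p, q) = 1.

Start with 6.
11 + 1/(6/1) = 11 + 1/6 = 67/6
6 + 1/(67/6) = 6 + 6/67 = 408/67
1 + 1/(408/67) = 1 + 67/408 = 475/408

475/408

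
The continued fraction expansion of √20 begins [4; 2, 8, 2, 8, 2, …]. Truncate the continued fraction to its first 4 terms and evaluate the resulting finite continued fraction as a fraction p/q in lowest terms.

Start with 2.
8 + 1/(2/1) = 8 + 1/2 = 17/2
2 + 1/(17/2) = 2 + 2/17 = 36/17
4 + 1/(36/17) = 4 + 17/36 = 161/36

161/36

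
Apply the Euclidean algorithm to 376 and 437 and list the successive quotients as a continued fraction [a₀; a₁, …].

Apply division with remainder until the remainder is 0:
376 = 0·437 + 376, so a_0 = 0
437 = 1·376 + 61, so a_1 = 1
376 = 6·61 + 10, so a_2 = 6
61 = 6·10 + 1, so a_3 = 6
10 = 10·1 + 0, so a_4 = 10

[0; 1, 6, 6, 10]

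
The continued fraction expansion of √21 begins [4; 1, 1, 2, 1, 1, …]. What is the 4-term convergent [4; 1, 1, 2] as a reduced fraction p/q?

23/5

Start with 2.
1 + 1/(2/1) = 1 + 1/2 = 3/2
1 + 1/(3/2) = 1 + 2/3 = 5/3
4 + 1/(5/3) = 4 + 3/5 = 23/5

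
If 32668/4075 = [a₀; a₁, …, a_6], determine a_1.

59

32668 ÷ 4075 → quotient 8, remainder 68
4075 ÷ 68 → quotient 59, remainder 63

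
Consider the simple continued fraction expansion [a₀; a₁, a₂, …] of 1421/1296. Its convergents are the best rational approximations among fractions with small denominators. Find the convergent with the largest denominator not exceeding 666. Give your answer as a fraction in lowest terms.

a_0 = 1: 1/1  (≤ bound)
a_1 = 10: 11/10  (≤ bound)
a_2 = 2: 23/21  (≤ bound)
a_3 = 1: 34/31  (≤ bound)
a_4 = 2: 91/83  (≤ bound)
a_5 = 1: 125/114  (≤ bound)
a_6 = 1: 216/197  (≤ bound)
a_7 = 6: 1421/1296  (> 666, stop)

216/197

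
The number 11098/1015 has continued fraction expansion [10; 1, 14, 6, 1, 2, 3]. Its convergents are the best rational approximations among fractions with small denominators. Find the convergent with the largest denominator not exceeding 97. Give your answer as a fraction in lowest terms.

995/91

List convergents until the denominator exceeds the bound:
a_0 = 10: 10/1  (≤ bound)
a_1 = 1: 11/1  (≤ bound)
a_2 = 14: 164/15  (≤ bound)
a_3 = 6: 995/91  (≤ bound)
a_4 = 1: 1159/106  (> 97, stop)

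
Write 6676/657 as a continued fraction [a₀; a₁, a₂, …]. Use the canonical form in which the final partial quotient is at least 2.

[10; 6, 5, 21]

6676 = 10·657 + 106, so a_0 = 10
657 = 6·106 + 21, so a_1 = 6
106 = 5·21 + 1, so a_2 = 5
21 = 21·1 + 0, so a_3 = 21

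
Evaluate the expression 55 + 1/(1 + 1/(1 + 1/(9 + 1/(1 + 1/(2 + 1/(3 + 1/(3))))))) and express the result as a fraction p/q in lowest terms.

Compute successive convergents:
a_0 = 55: 55/1
a_1 = 1: 56/1
a_2 = 1: 111/2
a_3 = 9: 1055/19
a_4 = 1: 1166/21
a_5 = 2: 3387/61
a_6 = 3: 11327/204
a_7 = 3: 37368/673

37368/673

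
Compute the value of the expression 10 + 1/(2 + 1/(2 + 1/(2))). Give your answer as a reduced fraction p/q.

Start with 2.
2 + 1/(2/1) = 2 + 1/2 = 5/2
2 + 1/(5/2) = 2 + 2/5 = 12/5
10 + 1/(12/5) = 10 + 5/12 = 125/12

125/12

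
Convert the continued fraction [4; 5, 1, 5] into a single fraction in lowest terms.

a_0 = 4: 4/1
a_1 = 5: 21/5
a_2 = 1: 25/6
a_3 = 5: 146/35

146/35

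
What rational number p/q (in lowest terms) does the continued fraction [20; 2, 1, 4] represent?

Start with 4.
1 + 1/(4/1) = 1 + 1/4 = 5/4
2 + 1/(5/4) = 2 + 4/5 = 14/5
20 + 1/(14/5) = 20 + 5/14 = 285/14

285/14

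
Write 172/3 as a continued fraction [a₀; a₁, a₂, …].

[57; 3]

Apply division with remainder until the remainder is 0:
⌊172/3⌋ = 57, remainder 1
⌊3/1⌋ = 3, remainder 0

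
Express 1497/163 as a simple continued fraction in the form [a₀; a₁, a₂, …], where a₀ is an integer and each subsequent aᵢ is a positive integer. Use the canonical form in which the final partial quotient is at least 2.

Apply division with remainder until the remainder is 0:
1497 ÷ 163 → quotient 9, remainder 30
163 ÷ 30 → quotient 5, remainder 13
30 ÷ 13 → quotient 2, remainder 4
13 ÷ 4 → quotient 3, remainder 1
4 ÷ 1 → quotient 4, remainder 0

[9; 5, 2, 3, 4]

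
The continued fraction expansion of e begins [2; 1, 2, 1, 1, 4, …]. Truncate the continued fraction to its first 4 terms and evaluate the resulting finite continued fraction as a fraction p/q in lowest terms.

11/4

a_0 = 2: 2/1
a_1 = 1: 3/1
a_2 = 2: 8/3
a_3 = 1: 11/4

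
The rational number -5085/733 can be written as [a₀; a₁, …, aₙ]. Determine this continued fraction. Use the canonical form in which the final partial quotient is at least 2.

[-7; 15, 1, 14, 3]

⌊-5085/733⌋ = -7, remainder 46
⌊733/46⌋ = 15, remainder 43
⌊46/43⌋ = 1, remainder 3
⌊43/3⌋ = 14, remainder 1
⌊3/1⌋ = 3, remainder 0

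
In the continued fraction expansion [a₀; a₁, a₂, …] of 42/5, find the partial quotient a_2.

2

42 = 8·5 + 2, so a_0 = 8
5 = 2·2 + 1, so a_1 = 2
2 = 2·1 + 0, so a_2 = 2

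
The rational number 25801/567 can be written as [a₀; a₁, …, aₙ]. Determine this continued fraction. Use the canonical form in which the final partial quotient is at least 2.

25801 = 45·567 + 286, so a_0 = 45
567 = 1·286 + 281, so a_1 = 1
286 = 1·281 + 5, so a_2 = 1
281 = 56·5 + 1, so a_3 = 56
5 = 5·1 + 0, so a_4 = 5

[45; 1, 1, 56, 5]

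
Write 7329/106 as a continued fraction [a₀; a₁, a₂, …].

[69; 7, 15]

7329 ÷ 106 → quotient 69, remainder 15
106 ÷ 15 → quotient 7, remainder 1
15 ÷ 1 → quotient 15, remainder 0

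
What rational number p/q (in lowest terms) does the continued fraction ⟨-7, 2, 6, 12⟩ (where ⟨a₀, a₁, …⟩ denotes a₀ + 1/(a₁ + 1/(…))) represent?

-1033/158

Build up convergents one term at a time:
a_0 = -7: -7/1
a_1 = 2: -13/2
a_2 = 6: -85/13
a_3 = 12: -1033/158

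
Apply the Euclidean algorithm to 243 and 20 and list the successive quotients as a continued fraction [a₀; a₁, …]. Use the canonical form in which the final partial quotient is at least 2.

Repeatedly divide and take the remainder:
243 = 12·20 + 3, so a_0 = 12
20 = 6·3 + 2, so a_1 = 6
3 = 1·2 + 1, so a_2 = 1
2 = 2·1 + 0, so a_3 = 2

[12; 6, 1, 2]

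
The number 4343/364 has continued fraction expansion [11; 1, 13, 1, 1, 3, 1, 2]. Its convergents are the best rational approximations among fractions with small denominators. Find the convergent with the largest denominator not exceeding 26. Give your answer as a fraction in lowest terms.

a_0 = 11: 11/1  (≤ bound)
a_1 = 1: 12/1  (≤ bound)
a_2 = 13: 167/14  (≤ bound)
a_3 = 1: 179/15  (≤ bound)
a_4 = 1: 346/29  (> 26, stop)

179/15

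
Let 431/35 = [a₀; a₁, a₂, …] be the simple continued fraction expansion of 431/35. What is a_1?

⌊431/35⌋ = 12, remainder 11
⌊35/11⌋ = 3, remainder 2

3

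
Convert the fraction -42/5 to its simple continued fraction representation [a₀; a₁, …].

[-9; 1, 1, 2]

-42 ÷ 5 → quotient -9, remainder 3
5 ÷ 3 → quotient 1, remainder 2
3 ÷ 2 → quotient 1, remainder 1
2 ÷ 1 → quotient 2, remainder 0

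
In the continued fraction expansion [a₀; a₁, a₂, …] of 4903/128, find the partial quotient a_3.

1

Apply division with remainder until the remainder is 0:
⌊4903/128⌋ = 38, remainder 39
⌊128/39⌋ = 3, remainder 11
⌊39/11⌋ = 3, remainder 6
⌊11/6⌋ = 1, remainder 5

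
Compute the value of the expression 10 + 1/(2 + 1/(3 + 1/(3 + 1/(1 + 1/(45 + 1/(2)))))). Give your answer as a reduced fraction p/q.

28963/2776

a_0 = 10: 10/1
a_1 = 2: 21/2
a_2 = 3: 73/7
a_3 = 3: 240/23
a_4 = 1: 313/30
a_5 = 45: 14325/1373
a_6 = 2: 28963/2776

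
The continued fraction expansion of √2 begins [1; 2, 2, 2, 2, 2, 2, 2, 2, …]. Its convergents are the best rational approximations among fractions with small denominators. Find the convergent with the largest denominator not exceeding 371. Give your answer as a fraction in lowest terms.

a_0 = 1: 1/1  (≤ bound)
a_1 = 2: 3/2  (≤ bound)
a_2 = 2: 7/5  (≤ bound)
a_3 = 2: 17/12  (≤ bound)
a_4 = 2: 41/29  (≤ bound)
a_5 = 2: 99/70  (≤ bound)
a_6 = 2: 239/169  (≤ bound)
a_7 = 2: 577/408  (> 371, stop)

239/169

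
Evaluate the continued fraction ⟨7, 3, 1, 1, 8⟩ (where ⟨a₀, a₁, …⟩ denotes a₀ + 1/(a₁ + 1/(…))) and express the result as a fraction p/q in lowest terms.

437/60

Build up convergents one term at a time:
a_0 = 7: 7/1
a_1 = 3: 22/3
a_2 = 1: 29/4
a_3 = 1: 51/7
a_4 = 8: 437/60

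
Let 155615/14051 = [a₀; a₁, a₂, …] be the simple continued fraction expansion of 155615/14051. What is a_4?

1

155615 ÷ 14051 → quotient 11, remainder 1054
14051 ÷ 1054 → quotient 13, remainder 349
1054 ÷ 349 → quotient 3, remainder 7
349 ÷ 7 → quotient 49, remainder 6
7 ÷ 6 → quotient 1, remainder 1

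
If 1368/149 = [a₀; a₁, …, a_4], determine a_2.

1

1368 ÷ 149 → quotient 9, remainder 27
149 ÷ 27 → quotient 5, remainder 14
27 ÷ 14 → quotient 1, remainder 13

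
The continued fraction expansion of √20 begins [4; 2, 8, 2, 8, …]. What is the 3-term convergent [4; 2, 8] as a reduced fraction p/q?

Start with 8.
2 + 1/(8/1) = 2 + 1/8 = 17/8
4 + 1/(17/8) = 4 + 8/17 = 76/17

76/17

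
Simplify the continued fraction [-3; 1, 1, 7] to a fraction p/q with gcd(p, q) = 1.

-37/15

Collapse the nested fraction from the inside out:
Start with 7.
1 + 1/(7/1) = 1 + 1/7 = 8/7
1 + 1/(8/7) = 1 + 7/8 = 15/8
-3 + 1/(15/8) = -3 + 8/15 = -37/15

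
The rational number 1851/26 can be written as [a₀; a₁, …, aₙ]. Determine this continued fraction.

⌊1851/26⌋ = 71, remainder 5
⌊26/5⌋ = 5, remainder 1
⌊5/1⌋ = 5, remainder 0

[71; 5, 5]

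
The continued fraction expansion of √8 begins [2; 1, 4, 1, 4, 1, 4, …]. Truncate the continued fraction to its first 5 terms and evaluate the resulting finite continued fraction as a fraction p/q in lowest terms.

Starting at the tail and folding back:
Start with 4.
1 + 1/(4/1) = 1 + 1/4 = 5/4
4 + 1/(5/4) = 4 + 4/5 = 24/5
1 + 1/(24/5) = 1 + 5/24 = 29/24
2 + 1/(29/24) = 2 + 24/29 = 82/29

82/29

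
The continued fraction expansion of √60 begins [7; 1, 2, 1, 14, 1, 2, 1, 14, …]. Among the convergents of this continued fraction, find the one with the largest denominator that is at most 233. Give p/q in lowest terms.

1433/185

List convergents until the denominator exceeds the bound:
a_0 = 7: 7/1  (≤ bound)
a_1 = 1: 8/1  (≤ bound)
a_2 = 2: 23/3  (≤ bound)
a_3 = 1: 31/4  (≤ bound)
a_4 = 14: 457/59  (≤ bound)
a_5 = 1: 488/63  (≤ bound)
a_6 = 2: 1433/185  (≤ bound)
a_7 = 1: 1921/248  (> 233, stop)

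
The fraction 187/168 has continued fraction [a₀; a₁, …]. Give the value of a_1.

8

187 = 1·168 + 19, so a_0 = 1
168 = 8·19 + 16, so a_1 = 8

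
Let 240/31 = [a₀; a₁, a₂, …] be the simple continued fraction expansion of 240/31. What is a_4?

240 ÷ 31 → quotient 7, remainder 23
31 ÷ 23 → quotient 1, remainder 8
23 ÷ 8 → quotient 2, remainder 7
8 ÷ 7 → quotient 1, remainder 1
7 ÷ 1 → quotient 7, remainder 0

7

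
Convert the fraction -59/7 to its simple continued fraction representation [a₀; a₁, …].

[-9; 1, 1, 3]

Run the Euclidean algorithm, recording each quotient:
-59 = -9·7 + 4, so a_0 = -9
7 = 1·4 + 3, so a_1 = 1
4 = 1·3 + 1, so a_2 = 1
3 = 3·1 + 0, so a_3 = 3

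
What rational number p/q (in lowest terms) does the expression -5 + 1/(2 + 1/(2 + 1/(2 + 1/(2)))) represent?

Start with 2.
2 + 1/(2/1) = 2 + 1/2 = 5/2
2 + 1/(5/2) = 2 + 2/5 = 12/5
2 + 1/(12/5) = 2 + 5/12 = 29/12
-5 + 1/(29/12) = -5 + 12/29 = -133/29

-133/29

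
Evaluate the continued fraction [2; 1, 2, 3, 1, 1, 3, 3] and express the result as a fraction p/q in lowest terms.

725/269

Start with 3.
3 + 1/(3/1) = 3 + 1/3 = 10/3
1 + 1/(10/3) = 1 + 3/10 = 13/10
1 + 1/(13/10) = 1 + 10/13 = 23/13
3 + 1/(23/13) = 3 + 13/23 = 82/23
2 + 1/(82/23) = 2 + 23/82 = 187/82
1 + 1/(187/82) = 1 + 82/187 = 269/187
2 + 1/(269/187) = 2 + 187/269 = 725/269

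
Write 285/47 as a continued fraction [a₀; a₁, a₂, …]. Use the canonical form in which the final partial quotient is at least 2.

[6; 15, 1, 2]

⌊285/47⌋ = 6, remainder 3
⌊47/3⌋ = 15, remainder 2
⌊3/2⌋ = 1, remainder 1
⌊2/1⌋ = 2, remainder 0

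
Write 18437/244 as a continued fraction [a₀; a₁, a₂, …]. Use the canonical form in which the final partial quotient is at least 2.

18437 = 75·244 + 137, so a_0 = 75
244 = 1·137 + 107, so a_1 = 1
137 = 1·107 + 30, so a_2 = 1
107 = 3·30 + 17, so a_3 = 3
30 = 1·17 + 13, so a_4 = 1
17 = 1·13 + 4, so a_5 = 1
13 = 3·4 + 1, so a_6 = 3
4 = 4·1 + 0, so a_7 = 4

[75; 1, 1, 3, 1, 1, 3, 4]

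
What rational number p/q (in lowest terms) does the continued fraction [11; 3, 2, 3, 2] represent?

621/55

Use the convergent recurrence hₖ = aₖ·hₖ₋₁ + hₖ₋₂ (and likewise for the denominators kₖ):
a_0 = 11: 11/1
a_1 = 3: 34/3
a_2 = 2: 79/7
a_3 = 3: 271/24
a_4 = 2: 621/55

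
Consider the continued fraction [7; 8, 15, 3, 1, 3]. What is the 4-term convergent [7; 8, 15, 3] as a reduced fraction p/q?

2643/371

a_0 = 7: 7/1
a_1 = 8: 57/8
a_2 = 15: 862/121
a_3 = 3: 2643/371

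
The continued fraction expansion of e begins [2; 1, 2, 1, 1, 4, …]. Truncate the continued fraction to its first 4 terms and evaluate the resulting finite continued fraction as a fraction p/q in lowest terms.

11/4

a_0 = 2: 2/1
a_1 = 1: 3/1
a_2 = 2: 8/3
a_3 = 1: 11/4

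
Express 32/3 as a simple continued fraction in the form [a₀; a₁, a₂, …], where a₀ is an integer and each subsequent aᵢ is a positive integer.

[10; 1, 2]

32 = 10·3 + 2, so a_0 = 10
3 = 1·2 + 1, so a_1 = 1
2 = 2·1 + 0, so a_2 = 2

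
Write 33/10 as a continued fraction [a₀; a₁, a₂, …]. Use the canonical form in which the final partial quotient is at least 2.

[3; 3, 3]

Repeatedly divide and take the remainder:
33 = 3·10 + 3, so a_0 = 3
10 = 3·3 + 1, so a_1 = 3
3 = 3·1 + 0, so a_2 = 3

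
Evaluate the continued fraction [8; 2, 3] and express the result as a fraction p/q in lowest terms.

Start with 3.
2 + 1/(3/1) = 2 + 1/3 = 7/3
8 + 1/(7/3) = 8 + 3/7 = 59/7

59/7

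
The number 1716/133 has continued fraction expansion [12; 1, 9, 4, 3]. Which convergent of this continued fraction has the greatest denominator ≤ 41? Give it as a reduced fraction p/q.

List convergents until the denominator exceeds the bound:
a_0 = 12: 12/1  (≤ bound)
a_1 = 1: 13/1  (≤ bound)
a_2 = 9: 129/10  (≤ bound)
a_3 = 4: 529/41  (≤ bound)
a_4 = 3: 1716/133  (> 41, stop)

529/41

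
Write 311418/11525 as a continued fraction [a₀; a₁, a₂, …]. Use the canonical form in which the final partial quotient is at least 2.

311418 ÷ 11525 → quotient 27, remainder 243
11525 ÷ 243 → quotient 47, remainder 104
243 ÷ 104 → quotient 2, remainder 35
104 ÷ 35 → quotient 2, remainder 34
35 ÷ 34 → quotient 1, remainder 1
34 ÷ 1 → quotient 34, remainder 0

[27; 47, 2, 2, 1, 34]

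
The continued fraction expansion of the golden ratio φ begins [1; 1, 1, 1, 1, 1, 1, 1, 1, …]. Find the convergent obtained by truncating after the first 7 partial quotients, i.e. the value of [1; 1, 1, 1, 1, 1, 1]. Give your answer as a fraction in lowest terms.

Build up convergents one term at a time:
a_0 = 1: 1/1
a_1 = 1: 2/1
a_2 = 1: 3/2
a_3 = 1: 5/3
a_4 = 1: 8/5
a_5 = 1: 13/8
a_6 = 1: 21/13

21/13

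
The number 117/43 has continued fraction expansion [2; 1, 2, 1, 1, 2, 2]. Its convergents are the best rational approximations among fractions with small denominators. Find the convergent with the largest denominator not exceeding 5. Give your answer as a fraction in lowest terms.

a_0 = 2: 2/1  (≤ bound)
a_1 = 1: 3/1  (≤ bound)
a_2 = 2: 8/3  (≤ bound)
a_3 = 1: 11/4  (≤ bound)
a_4 = 1: 19/7  (> 5, stop)

11/4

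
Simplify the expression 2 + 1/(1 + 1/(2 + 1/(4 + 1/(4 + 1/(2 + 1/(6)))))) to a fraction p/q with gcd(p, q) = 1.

a_0 = 2: 2/1
a_1 = 1: 3/1
a_2 = 2: 8/3
a_3 = 4: 35/13
a_4 = 4: 148/55
a_5 = 2: 331/123
a_6 = 6: 2134/793

2134/793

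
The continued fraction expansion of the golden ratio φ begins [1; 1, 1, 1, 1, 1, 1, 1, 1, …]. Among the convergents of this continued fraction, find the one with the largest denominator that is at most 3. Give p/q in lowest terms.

List convergents until the denominator exceeds the bound:
a_0 = 1: 1/1  (≤ bound)
a_1 = 1: 2/1  (≤ bound)
a_2 = 1: 3/2  (≤ bound)
a_3 = 1: 5/3  (≤ bound)
a_4 = 1: 8/5  (> 3, stop)

5/3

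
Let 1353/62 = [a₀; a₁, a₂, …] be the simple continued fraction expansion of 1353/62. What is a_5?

1

1353 = 21·62 + 51, so a_0 = 21
62 = 1·51 + 11, so a_1 = 1
51 = 4·11 + 7, so a_2 = 4
11 = 1·7 + 4, so a_3 = 1
7 = 1·4 + 3, so a_4 = 1
4 = 1·3 + 1, so a_5 = 1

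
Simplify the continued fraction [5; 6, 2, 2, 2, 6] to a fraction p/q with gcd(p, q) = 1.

2547/494

Start with 6.
2 + 1/(6/1) = 2 + 1/6 = 13/6
2 + 1/(13/6) = 2 + 6/13 = 32/13
2 + 1/(32/13) = 2 + 13/32 = 77/32
6 + 1/(77/32) = 6 + 32/77 = 494/77
5 + 1/(494/77) = 5 + 77/494 = 2547/494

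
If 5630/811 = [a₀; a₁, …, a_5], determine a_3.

5630 ÷ 811 → quotient 6, remainder 764
811 ÷ 764 → quotient 1, remainder 47
764 ÷ 47 → quotient 16, remainder 12
47 ÷ 12 → quotient 3, remainder 11

3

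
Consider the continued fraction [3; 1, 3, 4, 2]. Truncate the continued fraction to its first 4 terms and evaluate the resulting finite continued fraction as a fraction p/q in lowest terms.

64/17

Build up convergents one term at a time:
a_0 = 3: 3/1
a_1 = 1: 4/1
a_2 = 3: 15/4
a_3 = 4: 64/17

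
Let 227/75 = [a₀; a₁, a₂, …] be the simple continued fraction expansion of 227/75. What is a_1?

37

⌊227/75⌋ = 3, remainder 2
⌊75/2⌋ = 37, remainder 1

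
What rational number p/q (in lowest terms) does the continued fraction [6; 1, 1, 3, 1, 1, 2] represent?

269/41

Collapse the nested fraction from the inside out:
Start with 2.
1 + 1/(2/1) = 1 + 1/2 = 3/2
1 + 1/(3/2) = 1 + 2/3 = 5/3
3 + 1/(5/3) = 3 + 3/5 = 18/5
1 + 1/(18/5) = 1 + 5/18 = 23/18
1 + 1/(23/18) = 1 + 18/23 = 41/23
6 + 1/(41/23) = 6 + 23/41 = 269/41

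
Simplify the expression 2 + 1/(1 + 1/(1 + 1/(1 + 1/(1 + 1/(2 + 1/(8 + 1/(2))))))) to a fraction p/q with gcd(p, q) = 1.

604/231

Start with 2.
8 + 1/(2/1) = 8 + 1/2 = 17/2
2 + 1/(17/2) = 2 + 2/17 = 36/17
1 + 1/(36/17) = 1 + 17/36 = 53/36
1 + 1/(53/36) = 1 + 36/53 = 89/53
1 + 1/(89/53) = 1 + 53/89 = 142/89
1 + 1/(142/89) = 1 + 89/142 = 231/142
2 + 1/(231/142) = 2 + 142/231 = 604/231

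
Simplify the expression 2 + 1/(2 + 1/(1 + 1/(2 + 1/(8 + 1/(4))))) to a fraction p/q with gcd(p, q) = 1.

655/276

a_0 = 2: 2/1
a_1 = 2: 5/2
a_2 = 1: 7/3
a_3 = 2: 19/8
a_4 = 8: 159/67
a_5 = 4: 655/276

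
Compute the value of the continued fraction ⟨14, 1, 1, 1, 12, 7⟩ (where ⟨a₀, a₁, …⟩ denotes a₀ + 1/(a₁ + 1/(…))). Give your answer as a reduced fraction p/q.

Start with 7.
12 + 1/(7/1) = 12 + 1/7 = 85/7
1 + 1/(85/7) = 1 + 7/85 = 92/85
1 + 1/(92/85) = 1 + 85/92 = 177/92
1 + 1/(177/92) = 1 + 92/177 = 269/177
14 + 1/(269/177) = 14 + 177/269 = 3943/269

3943/269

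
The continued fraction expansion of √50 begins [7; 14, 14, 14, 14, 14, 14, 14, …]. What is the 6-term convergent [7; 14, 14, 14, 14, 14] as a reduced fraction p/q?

a_0 = 7: 7/1
a_1 = 14: 99/14
a_2 = 14: 1393/197
a_3 = 14: 19601/2772
a_4 = 14: 275807/39005
a_5 = 14: 3880899/548842

3880899/548842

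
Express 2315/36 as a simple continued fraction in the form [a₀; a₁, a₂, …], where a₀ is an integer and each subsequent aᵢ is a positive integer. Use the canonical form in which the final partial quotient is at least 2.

[64; 3, 3, 1, 2]

2315 ÷ 36 → quotient 64, remainder 11
36 ÷ 11 → quotient 3, remainder 3
11 ÷ 3 → quotient 3, remainder 2
3 ÷ 2 → quotient 1, remainder 1
2 ÷ 1 → quotient 2, remainder 0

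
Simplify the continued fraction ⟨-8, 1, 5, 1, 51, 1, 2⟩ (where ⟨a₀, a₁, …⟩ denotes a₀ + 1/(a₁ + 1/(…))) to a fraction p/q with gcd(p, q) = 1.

-7879/1103

Work from the innermost term outward:
Start with 2.
1 + 1/(2/1) = 1 + 1/2 = 3/2
51 + 1/(3/2) = 51 + 2/3 = 155/3
1 + 1/(155/3) = 1 + 3/155 = 158/155
5 + 1/(158/155) = 5 + 155/158 = 945/158
1 + 1/(945/158) = 1 + 158/945 = 1103/945
-8 + 1/(1103/945) = -8 + 945/1103 = -7879/1103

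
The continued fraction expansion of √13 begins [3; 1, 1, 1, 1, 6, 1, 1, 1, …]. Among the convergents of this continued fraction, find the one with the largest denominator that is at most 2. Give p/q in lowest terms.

7/2

a_0 = 3: 3/1  (≤ bound)
a_1 = 1: 4/1  (≤ bound)
a_2 = 1: 7/2  (≤ bound)
a_3 = 1: 11/3  (> 2, stop)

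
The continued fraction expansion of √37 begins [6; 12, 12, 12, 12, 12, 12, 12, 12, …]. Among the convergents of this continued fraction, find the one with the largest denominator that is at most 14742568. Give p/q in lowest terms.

18798954/3090529

List convergents until the denominator exceeds the bound:
a_0 = 6: 6/1  (≤ bound)
a_1 = 12: 73/12  (≤ bound)
a_2 = 12: 882/145  (≤ bound)
a_3 = 12: 10657/1752  (≤ bound)
a_4 = 12: 128766/21169  (≤ bound)
a_5 = 12: 1555849/255780  (≤ bound)
a_6 = 12: 18798954/3090529  (≤ bound)
a_7 = 12: 227143297/37342128  (> 14742568, stop)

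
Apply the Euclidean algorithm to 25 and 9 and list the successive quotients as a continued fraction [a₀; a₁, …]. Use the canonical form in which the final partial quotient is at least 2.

[2; 1, 3, 2]

Run the Euclidean algorithm, recording each quotient:
⌊25/9⌋ = 2, remainder 7
⌊9/7⌋ = 1, remainder 2
⌊7/2⌋ = 3, remainder 1
⌊2/1⌋ = 2, remainder 0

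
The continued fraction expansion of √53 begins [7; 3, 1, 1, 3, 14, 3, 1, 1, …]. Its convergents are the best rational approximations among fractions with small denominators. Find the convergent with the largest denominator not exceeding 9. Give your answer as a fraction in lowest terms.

51/7

a_0 = 7: 7/1  (≤ bound)
a_1 = 3: 22/3  (≤ bound)
a_2 = 1: 29/4  (≤ bound)
a_3 = 1: 51/7  (≤ bound)
a_4 = 3: 182/25  (> 9, stop)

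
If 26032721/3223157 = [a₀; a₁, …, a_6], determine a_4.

⌊26032721/3223157⌋ = 8, remainder 247465
⌊3223157/247465⌋ = 13, remainder 6112
⌊247465/6112⌋ = 40, remainder 2985
⌊6112/2985⌋ = 2, remainder 142
⌊2985/142⌋ = 21, remainder 3

21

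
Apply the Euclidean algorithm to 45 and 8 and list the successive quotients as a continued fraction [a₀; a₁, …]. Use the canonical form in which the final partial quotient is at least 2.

[5; 1, 1, 1, 2]

⌊45/8⌋ = 5, remainder 5
⌊8/5⌋ = 1, remainder 3
⌊5/3⌋ = 1, remainder 2
⌊3/2⌋ = 1, remainder 1
⌊2/1⌋ = 2, remainder 0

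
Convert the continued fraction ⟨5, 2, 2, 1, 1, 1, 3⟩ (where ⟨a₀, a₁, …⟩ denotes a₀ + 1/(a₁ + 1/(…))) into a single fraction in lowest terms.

374/69

a_0 = 5: 5/1
a_1 = 2: 11/2
a_2 = 2: 27/5
a_3 = 1: 38/7
a_4 = 1: 65/12
a_5 = 1: 103/19
a_6 = 3: 374/69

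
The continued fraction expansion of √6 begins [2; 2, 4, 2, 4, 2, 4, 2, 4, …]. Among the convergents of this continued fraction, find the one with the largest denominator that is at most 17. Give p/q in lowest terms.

List convergents until the denominator exceeds the bound:
a_0 = 2: 2/1  (≤ bound)
a_1 = 2: 5/2  (≤ bound)
a_2 = 4: 22/9  (≤ bound)
a_3 = 2: 49/20  (> 17, stop)

22/9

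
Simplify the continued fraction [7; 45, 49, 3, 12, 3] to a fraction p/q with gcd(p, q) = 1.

1777666/253149

a_0 = 7: 7/1
a_1 = 45: 316/45
a_2 = 49: 15491/2206
a_3 = 3: 46789/6663
a_4 = 12: 576959/82162
a_5 = 3: 1777666/253149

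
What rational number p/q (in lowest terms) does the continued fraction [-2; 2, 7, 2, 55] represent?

-2718/1775

Collapse the nested fraction from the inside out:
Start with 55.
2 + 1/(55/1) = 2 + 1/55 = 111/55
7 + 1/(111/55) = 7 + 55/111 = 832/111
2 + 1/(832/111) = 2 + 111/832 = 1775/832
-2 + 1/(1775/832) = -2 + 832/1775 = -2718/1775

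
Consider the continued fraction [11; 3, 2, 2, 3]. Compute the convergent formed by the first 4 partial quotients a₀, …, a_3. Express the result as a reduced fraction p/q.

Compute successive convergents:
a_0 = 11: 11/1
a_1 = 3: 34/3
a_2 = 2: 79/7
a_3 = 2: 192/17

192/17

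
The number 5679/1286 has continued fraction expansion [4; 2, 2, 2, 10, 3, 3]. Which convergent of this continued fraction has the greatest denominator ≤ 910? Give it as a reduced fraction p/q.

1709/387

List convergents until the denominator exceeds the bound:
a_0 = 4: 4/1  (≤ bound)
a_1 = 2: 9/2  (≤ bound)
a_2 = 2: 22/5  (≤ bound)
a_3 = 2: 53/12  (≤ bound)
a_4 = 10: 552/125  (≤ bound)
a_5 = 3: 1709/387  (≤ bound)
a_6 = 3: 5679/1286  (> 910, stop)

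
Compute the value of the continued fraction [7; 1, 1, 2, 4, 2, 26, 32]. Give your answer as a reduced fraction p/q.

315220/41521

a_0 = 7: 7/1
a_1 = 1: 8/1
a_2 = 1: 15/2
a_3 = 2: 38/5
a_4 = 4: 167/22
a_5 = 2: 372/49
a_6 = 26: 9839/1296
a_7 = 32: 315220/41521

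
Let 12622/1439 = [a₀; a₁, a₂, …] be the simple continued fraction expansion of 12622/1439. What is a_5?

2

⌊12622/1439⌋ = 8, remainder 1110
⌊1439/1110⌋ = 1, remainder 329
⌊1110/329⌋ = 3, remainder 123
⌊329/123⌋ = 2, remainder 83
⌊123/83⌋ = 1, remainder 40
⌊83/40⌋ = 2, remainder 3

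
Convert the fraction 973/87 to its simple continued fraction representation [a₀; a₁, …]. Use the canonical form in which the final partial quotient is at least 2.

973 = 11·87 + 16, so a_0 = 11
87 = 5·16 + 7, so a_1 = 5
16 = 2·7 + 2, so a_2 = 2
7 = 3·2 + 1, so a_3 = 3
2 = 2·1 + 0, so a_4 = 2

[11; 5, 2, 3, 2]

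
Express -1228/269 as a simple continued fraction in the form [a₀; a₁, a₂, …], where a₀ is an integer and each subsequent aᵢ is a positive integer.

[-5; 2, 3, 2, 1, 11]

-1228 ÷ 269 → quotient -5, remainder 117
269 ÷ 117 → quotient 2, remainder 35
117 ÷ 35 → quotient 3, remainder 12
35 ÷ 12 → quotient 2, remainder 11
12 ÷ 11 → quotient 1, remainder 1
11 ÷ 1 → quotient 11, remainder 0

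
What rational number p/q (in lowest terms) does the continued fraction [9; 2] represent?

19/2

Build up convergents one term at a time:
a_0 = 9: 9/1
a_1 = 2: 19/2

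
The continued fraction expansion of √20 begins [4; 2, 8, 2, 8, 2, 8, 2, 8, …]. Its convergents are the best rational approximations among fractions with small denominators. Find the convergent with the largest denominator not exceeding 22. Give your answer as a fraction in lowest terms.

List convergents until the denominator exceeds the bound:
a_0 = 4: 4/1  (≤ bound)
a_1 = 2: 9/2  (≤ bound)
a_2 = 8: 76/17  (≤ bound)
a_3 = 2: 161/36  (> 22, stop)

76/17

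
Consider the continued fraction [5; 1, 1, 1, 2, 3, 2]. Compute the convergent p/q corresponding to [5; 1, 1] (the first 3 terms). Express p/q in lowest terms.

a_0 = 5: 5/1
a_1 = 1: 6/1
a_2 = 1: 11/2

11/2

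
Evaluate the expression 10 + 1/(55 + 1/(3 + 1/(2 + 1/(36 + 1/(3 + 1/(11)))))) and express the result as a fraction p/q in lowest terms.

a_0 = 10: 10/1
a_1 = 55: 551/55
a_2 = 3: 1663/166
a_3 = 2: 3877/387
a_4 = 36: 141235/14098
a_5 = 3: 427582/42681
a_6 = 11: 4844637/483589

4844637/483589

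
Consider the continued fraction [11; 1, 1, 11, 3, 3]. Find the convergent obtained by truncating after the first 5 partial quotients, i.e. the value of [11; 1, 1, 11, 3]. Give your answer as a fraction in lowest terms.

a_0 = 11: 11/1
a_1 = 1: 12/1
a_2 = 1: 23/2
a_3 = 11: 265/23
a_4 = 3: 818/71

818/71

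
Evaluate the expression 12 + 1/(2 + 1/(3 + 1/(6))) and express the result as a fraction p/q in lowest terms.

547/44

Compute successive convergents:
a_0 = 12: 12/1
a_1 = 2: 25/2
a_2 = 3: 87/7
a_3 = 6: 547/44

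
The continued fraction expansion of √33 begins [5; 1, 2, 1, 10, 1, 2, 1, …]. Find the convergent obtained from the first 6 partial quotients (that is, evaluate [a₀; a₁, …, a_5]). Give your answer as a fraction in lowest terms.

Work from the innermost term outward:
Start with 1.
10 + 1/(1/1) = 10 + 1/1 = 11/1
1 + 1/(11/1) = 1 + 1/11 = 12/11
2 + 1/(12/11) = 2 + 11/12 = 35/12
1 + 1/(35/12) = 1 + 12/35 = 47/35
5 + 1/(47/35) = 5 + 35/47 = 270/47

270/47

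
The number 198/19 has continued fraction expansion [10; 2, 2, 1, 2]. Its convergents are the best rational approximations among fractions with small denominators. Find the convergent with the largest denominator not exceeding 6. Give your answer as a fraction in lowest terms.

a_0 = 10: 10/1  (≤ bound)
a_1 = 2: 21/2  (≤ bound)
a_2 = 2: 52/5  (≤ bound)
a_3 = 1: 73/7  (> 6, stop)

52/5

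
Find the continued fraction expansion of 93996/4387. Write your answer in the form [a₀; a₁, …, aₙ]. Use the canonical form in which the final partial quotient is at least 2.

[21; 2, 2, 1, 7, 3, 8, 3]

Repeatedly divide and take the remainder:
⌊93996/4387⌋ = 21, remainder 1869
⌊4387/1869⌋ = 2, remainder 649
⌊1869/649⌋ = 2, remainder 571
⌊649/571⌋ = 1, remainder 78
⌊571/78⌋ = 7, remainder 25
⌊78/25⌋ = 3, remainder 3
⌊25/3⌋ = 8, remainder 1
⌊3/1⌋ = 3, remainder 0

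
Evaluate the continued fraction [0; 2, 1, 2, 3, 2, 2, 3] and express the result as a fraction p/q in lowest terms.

191/515

a_0 = 0: 0/1
a_1 = 2: 1/2
a_2 = 1: 1/3
a_3 = 2: 3/8
a_4 = 3: 10/27
a_5 = 2: 23/62
a_6 = 2: 56/151
a_7 = 3: 191/515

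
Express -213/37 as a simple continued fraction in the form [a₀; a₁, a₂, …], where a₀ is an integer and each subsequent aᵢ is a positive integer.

[-6; 4, 9]

-213 ÷ 37 → quotient -6, remainder 9
37 ÷ 9 → quotient 4, remainder 1
9 ÷ 1 → quotient 9, remainder 0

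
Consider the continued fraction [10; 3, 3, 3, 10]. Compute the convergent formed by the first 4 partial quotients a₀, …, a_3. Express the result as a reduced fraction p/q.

Compute successive convergents:
a_0 = 10: 10/1
a_1 = 3: 31/3
a_2 = 3: 103/10
a_3 = 3: 340/33

340/33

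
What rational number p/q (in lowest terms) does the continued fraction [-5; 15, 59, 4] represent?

Work from the innermost term outward:
Start with 4.
59 + 1/(4/1) = 59 + 1/4 = 237/4
15 + 1/(237/4) = 15 + 4/237 = 3559/237
-5 + 1/(3559/237) = -5 + 237/3559 = -17558/3559

-17558/3559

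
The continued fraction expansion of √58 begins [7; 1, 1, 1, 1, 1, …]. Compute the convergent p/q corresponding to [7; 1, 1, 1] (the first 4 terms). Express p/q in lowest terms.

Start with 1.
1 + 1/(1/1) = 1 + 1/1 = 2/1
1 + 1/(2/1) = 1 + 1/2 = 3/2
7 + 1/(3/2) = 7 + 2/3 = 23/3

23/3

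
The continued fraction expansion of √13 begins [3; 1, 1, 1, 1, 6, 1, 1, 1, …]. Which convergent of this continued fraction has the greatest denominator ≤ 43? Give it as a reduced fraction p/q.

137/38

List convergents until the denominator exceeds the bound:
a_0 = 3: 3/1  (≤ bound)
a_1 = 1: 4/1  (≤ bound)
a_2 = 1: 7/2  (≤ bound)
a_3 = 1: 11/3  (≤ bound)
a_4 = 1: 18/5  (≤ bound)
a_5 = 6: 119/33  (≤ bound)
a_6 = 1: 137/38  (≤ bound)
a_7 = 1: 256/71  (> 43, stop)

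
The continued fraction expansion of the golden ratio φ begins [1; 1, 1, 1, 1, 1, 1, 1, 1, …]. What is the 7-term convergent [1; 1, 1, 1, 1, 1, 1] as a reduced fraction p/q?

Starting at the tail and folding back:
Start with 1.
1 + 1/(1/1) = 1 + 1/1 = 2/1
1 + 1/(2/1) = 1 + 1/2 = 3/2
1 + 1/(3/2) = 1 + 2/3 = 5/3
1 + 1/(5/3) = 1 + 3/5 = 8/5
1 + 1/(8/5) = 1 + 5/8 = 13/8
1 + 1/(13/8) = 1 + 8/13 = 21/13

21/13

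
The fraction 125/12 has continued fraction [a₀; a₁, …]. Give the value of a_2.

Repeatedly divide and take the remainder:
⌊125/12⌋ = 10, remainder 5
⌊12/5⌋ = 2, remainder 2
⌊5/2⌋ = 2, remainder 1

2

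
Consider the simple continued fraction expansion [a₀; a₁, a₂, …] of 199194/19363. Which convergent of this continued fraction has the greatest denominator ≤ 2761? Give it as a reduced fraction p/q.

List convergents until the denominator exceeds the bound:
a_0 = 10: 10/1  (≤ bound)
a_1 = 3: 31/3  (≤ bound)
a_2 = 2: 72/7  (≤ bound)
a_3 = 12: 895/87  (≤ bound)
a_4 = 31: 27817/2704  (≤ bound)
a_5 = 1: 28712/2791  (> 2761, stop)

27817/2704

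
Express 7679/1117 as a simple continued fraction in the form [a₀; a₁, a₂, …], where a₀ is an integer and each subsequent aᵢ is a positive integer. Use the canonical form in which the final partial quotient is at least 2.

[6; 1, 6, 1, 45, 1, 2]

Run the Euclidean algorithm, recording each quotient:
⌊7679/1117⌋ = 6, remainder 977
⌊1117/977⌋ = 1, remainder 140
⌊977/140⌋ = 6, remainder 137
⌊140/137⌋ = 1, remainder 3
⌊137/3⌋ = 45, remainder 2
⌊3/2⌋ = 1, remainder 1
⌊2/1⌋ = 2, remainder 0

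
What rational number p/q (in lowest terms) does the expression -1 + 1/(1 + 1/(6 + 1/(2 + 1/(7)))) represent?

-15/112

Start with 7.
2 + 1/(7/1) = 2 + 1/7 = 15/7
6 + 1/(15/7) = 6 + 7/15 = 97/15
1 + 1/(97/15) = 1 + 15/97 = 112/97
-1 + 1/(112/97) = -1 + 97/112 = -15/112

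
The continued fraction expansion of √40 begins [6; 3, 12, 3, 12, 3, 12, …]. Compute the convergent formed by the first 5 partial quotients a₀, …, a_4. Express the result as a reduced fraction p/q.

Use the convergent recurrence hₖ = aₖ·hₖ₋₁ + hₖ₋₂ (and likewise for the denominators kₖ):
a_0 = 6: 6/1
a_1 = 3: 19/3
a_2 = 12: 234/37
a_3 = 3: 721/114
a_4 = 12: 8886/1405

8886/1405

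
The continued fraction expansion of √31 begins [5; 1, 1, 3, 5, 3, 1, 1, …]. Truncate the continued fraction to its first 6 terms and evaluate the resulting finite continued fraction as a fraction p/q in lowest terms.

657/118

a_0 = 5: 5/1
a_1 = 1: 6/1
a_2 = 1: 11/2
a_3 = 3: 39/7
a_4 = 5: 206/37
a_5 = 3: 657/118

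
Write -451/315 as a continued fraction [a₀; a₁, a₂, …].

Apply division with remainder until the remainder is 0:
-451 = -2·315 + 179, so a_0 = -2
315 = 1·179 + 136, so a_1 = 1
179 = 1·136 + 43, so a_2 = 1
136 = 3·43 + 7, so a_3 = 3
43 = 6·7 + 1, so a_4 = 6
7 = 7·1 + 0, so a_5 = 7

[-2; 1, 1, 3, 6, 7]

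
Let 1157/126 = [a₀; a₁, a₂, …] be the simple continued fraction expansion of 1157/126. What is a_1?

5

1157 ÷ 126 → quotient 9, remainder 23
126 ÷ 23 → quotient 5, remainder 11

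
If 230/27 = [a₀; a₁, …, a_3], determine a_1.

⌊230/27⌋ = 8, remainder 14
⌊27/14⌋ = 1, remainder 13

1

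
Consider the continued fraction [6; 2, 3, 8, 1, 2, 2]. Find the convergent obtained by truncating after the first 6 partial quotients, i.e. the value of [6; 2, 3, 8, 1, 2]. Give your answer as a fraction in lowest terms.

1209/188

Start with 2.
1 + 1/(2/1) = 1 + 1/2 = 3/2
8 + 1/(3/2) = 8 + 2/3 = 26/3
3 + 1/(26/3) = 3 + 3/26 = 81/26
2 + 1/(81/26) = 2 + 26/81 = 188/81
6 + 1/(188/81) = 6 + 81/188 = 1209/188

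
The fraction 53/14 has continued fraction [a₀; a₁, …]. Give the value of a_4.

⌊53/14⌋ = 3, remainder 11
⌊14/11⌋ = 1, remainder 3
⌊11/3⌋ = 3, remainder 2
⌊3/2⌋ = 1, remainder 1
⌊2/1⌋ = 2, remainder 0

2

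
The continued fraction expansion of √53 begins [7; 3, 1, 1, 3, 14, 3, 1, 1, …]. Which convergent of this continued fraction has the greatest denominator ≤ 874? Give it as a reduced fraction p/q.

List convergents until the denominator exceeds the bound:
a_0 = 7: 7/1  (≤ bound)
a_1 = 3: 22/3  (≤ bound)
a_2 = 1: 29/4  (≤ bound)
a_3 = 1: 51/7  (≤ bound)
a_4 = 3: 182/25  (≤ bound)
a_5 = 14: 2599/357  (≤ bound)
a_6 = 3: 7979/1096  (> 874, stop)

2599/357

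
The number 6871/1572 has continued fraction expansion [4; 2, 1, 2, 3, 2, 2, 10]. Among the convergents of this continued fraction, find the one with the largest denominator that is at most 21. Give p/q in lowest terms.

List convergents until the denominator exceeds the bound:
a_0 = 4: 4/1  (≤ bound)
a_1 = 2: 9/2  (≤ bound)
a_2 = 1: 13/3  (≤ bound)
a_3 = 2: 35/8  (≤ bound)
a_4 = 3: 118/27  (> 21, stop)

35/8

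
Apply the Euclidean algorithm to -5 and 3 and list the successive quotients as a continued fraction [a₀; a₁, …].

Apply division with remainder until the remainder is 0:
-5 = -2·3 + 1, so a_0 = -2
3 = 3·1 + 0, so a_1 = 3

[-2; 3]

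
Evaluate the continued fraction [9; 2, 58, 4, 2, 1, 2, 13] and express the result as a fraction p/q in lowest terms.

a_0 = 9: 9/1
a_1 = 2: 19/2
a_2 = 58: 1111/117
a_3 = 4: 4463/470
a_4 = 2: 10037/1057
a_5 = 1: 14500/1527
a_6 = 2: 39037/4111
a_7 = 13: 521981/54970

521981/54970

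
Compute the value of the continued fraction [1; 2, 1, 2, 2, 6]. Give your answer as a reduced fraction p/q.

Collapse the nested fraction from the inside out:
Start with 6.
2 + 1/(6/1) = 2 + 1/6 = 13/6
2 + 1/(13/6) = 2 + 6/13 = 32/13
1 + 1/(32/13) = 1 + 13/32 = 45/32
2 + 1/(45/32) = 2 + 32/45 = 122/45
1 + 1/(122/45) = 1 + 45/122 = 167/122

167/122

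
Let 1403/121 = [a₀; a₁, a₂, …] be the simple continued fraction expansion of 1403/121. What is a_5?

1

⌊1403/121⌋ = 11, remainder 72
⌊121/72⌋ = 1, remainder 49
⌊72/49⌋ = 1, remainder 23
⌊49/23⌋ = 2, remainder 3
⌊23/3⌋ = 7, remainder 2
⌊3/2⌋ = 1, remainder 1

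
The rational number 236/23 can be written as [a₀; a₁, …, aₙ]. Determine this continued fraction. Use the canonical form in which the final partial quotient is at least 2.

236 = 10·23 + 6, so a_0 = 10
23 = 3·6 + 5, so a_1 = 3
6 = 1·5 + 1, so a_2 = 1
5 = 5·1 + 0, so a_3 = 5

[10; 3, 1, 5]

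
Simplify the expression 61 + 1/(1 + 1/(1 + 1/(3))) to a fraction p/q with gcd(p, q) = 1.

431/7

Use the convergent recurrence hₖ = aₖ·hₖ₋₁ + hₖ₋₂ (and likewise for the denominators kₖ):
a_0 = 61: 61/1
a_1 = 1: 62/1
a_2 = 1: 123/2
a_3 = 3: 431/7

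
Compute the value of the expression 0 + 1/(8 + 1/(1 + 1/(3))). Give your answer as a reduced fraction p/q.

Build up convergents one term at a time:
a_0 = 0: 0/1
a_1 = 8: 1/8
a_2 = 1: 1/9
a_3 = 3: 4/35

4/35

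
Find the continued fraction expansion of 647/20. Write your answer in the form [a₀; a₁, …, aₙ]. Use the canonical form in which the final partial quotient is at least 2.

[32; 2, 1, 6]

647 = 32·20 + 7, so a_0 = 32
20 = 2·7 + 6, so a_1 = 2
7 = 1·6 + 1, so a_2 = 1
6 = 6·1 + 0, so a_3 = 6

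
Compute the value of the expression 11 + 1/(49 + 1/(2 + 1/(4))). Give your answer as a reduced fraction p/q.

4904/445

Start with 4.
2 + 1/(4/1) = 2 + 1/4 = 9/4
49 + 1/(9/4) = 49 + 4/9 = 445/9
11 + 1/(445/9) = 11 + 9/445 = 4904/445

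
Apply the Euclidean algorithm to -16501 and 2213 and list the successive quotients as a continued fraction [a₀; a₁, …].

[-8; 1, 1, 5, 4, 3, 2, 6]

⌊-16501/2213⌋ = -8, remainder 1203
⌊2213/1203⌋ = 1, remainder 1010
⌊1203/1010⌋ = 1, remainder 193
⌊1010/193⌋ = 5, remainder 45
⌊193/45⌋ = 4, remainder 13
⌊45/13⌋ = 3, remainder 6
⌊13/6⌋ = 2, remainder 1
⌊6/1⌋ = 6, remainder 0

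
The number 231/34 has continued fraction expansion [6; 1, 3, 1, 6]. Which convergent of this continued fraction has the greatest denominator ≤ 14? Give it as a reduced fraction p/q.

List convergents until the denominator exceeds the bound:
a_0 = 6: 6/1  (≤ bound)
a_1 = 1: 7/1  (≤ bound)
a_2 = 3: 27/4  (≤ bound)
a_3 = 1: 34/5  (≤ bound)
a_4 = 6: 231/34  (> 14, stop)

34/5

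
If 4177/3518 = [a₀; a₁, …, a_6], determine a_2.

2

4177 ÷ 3518 → quotient 1, remainder 659
3518 ÷ 659 → quotient 5, remainder 223
659 ÷ 223 → quotient 2, remainder 213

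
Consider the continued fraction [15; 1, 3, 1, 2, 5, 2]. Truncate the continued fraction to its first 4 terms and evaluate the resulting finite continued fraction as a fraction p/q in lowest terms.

79/5

a_0 = 15: 15/1
a_1 = 1: 16/1
a_2 = 3: 63/4
a_3 = 1: 79/5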